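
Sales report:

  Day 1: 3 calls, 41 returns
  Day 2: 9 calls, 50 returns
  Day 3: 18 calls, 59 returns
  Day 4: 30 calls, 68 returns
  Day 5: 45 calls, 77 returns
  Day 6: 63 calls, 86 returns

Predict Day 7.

84 calls, 95 returns

Calls: differences are 6, 9, 12, … (increasing by 3 each time), so 3, 9, 18, 30, 45, 63 → 84.
For the returns, +9 each step: 41, 50, 59, 68, 77, 86 → 95.
So the next record is 84 calls, 95 returns.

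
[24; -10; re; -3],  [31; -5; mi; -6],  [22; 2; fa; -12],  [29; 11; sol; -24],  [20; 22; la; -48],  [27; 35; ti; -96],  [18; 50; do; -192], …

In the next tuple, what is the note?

Note goes re, mi, fa, sol, la, ti, do → re (runs through the solfège scale do→ti).

re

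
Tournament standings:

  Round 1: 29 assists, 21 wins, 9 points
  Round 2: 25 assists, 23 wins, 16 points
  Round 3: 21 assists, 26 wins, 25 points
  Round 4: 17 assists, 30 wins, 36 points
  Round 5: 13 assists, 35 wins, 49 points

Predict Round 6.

9 assists, 41 wins, 64 points

For the assists, −4 each step: 29, 25, 21, 17, 13 → 9.
Wins: 21, 23, 26, 30, 35 → 41 (differences are 2, 3, 4, … (increasing by 1 each time)).
Points: perfect squares: 3², 4², 5², …, so 9, 16, 25, 36, 49 → 64.
So the next row is 9 assists, 41 wins, 64 points.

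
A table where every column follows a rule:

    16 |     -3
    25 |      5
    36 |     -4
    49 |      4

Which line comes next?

For the first component, perfect squares: 4², 5², 6², …: 16, 25, 36, 49 → 64.
Second component goes -3, 5, -4, 4 → -5 (alternating steps +8, −9, +8, −9, …).
So the next line is 64  -5.

64  -5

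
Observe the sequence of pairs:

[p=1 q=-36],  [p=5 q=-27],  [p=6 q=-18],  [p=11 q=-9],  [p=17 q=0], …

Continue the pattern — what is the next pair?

P: 1, 5, 6, 11, 17 → 28 (each term is the sum of the two before it).
Q goes -36, -27, -18, -9, 0 → 9 (+9 each step).
Combining the parts gives [p=28 q=9].

[p=28 q=9]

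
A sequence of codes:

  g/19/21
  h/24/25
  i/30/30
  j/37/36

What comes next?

Letter: letters move forward 1 place in the alphabet; g, h, i, j → k.
Second component goes 19, 24, 30, 37 → 45 (differences are 5, 6, 7, … (increasing by 1 each time)).
Third component: differences are 4, 5, 6, … (increasing by 1 each time); 21, 25, 30, 36 → 43.
Putting it together: k/45/43.

k/45/43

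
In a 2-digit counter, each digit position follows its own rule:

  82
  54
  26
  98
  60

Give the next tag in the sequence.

32

For the first digit, −3 each step, mod 10: 8, 5, 2, 9, 6 → 3.
Second digit goes 2, 4, 6, 8, 0 → 2 (+2 each step, mod 10).
Combining the parts gives 32.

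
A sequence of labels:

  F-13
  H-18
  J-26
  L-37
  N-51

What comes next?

For the letter, letters move forward 2 places in the alphabet: F, H, J, L, N → P.
For the second component, differences are 5, 8, 11, … (increasing by 3 each time): 13, 18, 26, 37, 51 → 68.
Putting it together: P-68.

P-68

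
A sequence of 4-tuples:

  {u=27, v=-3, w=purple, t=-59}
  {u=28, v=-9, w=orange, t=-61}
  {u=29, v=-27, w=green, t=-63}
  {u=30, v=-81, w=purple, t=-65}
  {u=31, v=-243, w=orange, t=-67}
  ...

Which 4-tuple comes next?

{u=32, v=-729, w=green, t=-69}

U — +1 each step: 27, 28, 29, 30, 31 → 32.
V: ×3 each step; -3, -9, -27, -81, -243 → -729.
W goes purple, orange, green, purple, orange → green (repeats purple → orange → green).
T: −2 each step, so -59, -61, -63, -65, -67 → -69.
Combining the parts gives {u=32, v=-729, w=green, t=-69}.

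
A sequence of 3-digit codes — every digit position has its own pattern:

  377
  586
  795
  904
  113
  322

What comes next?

531

For the first digit, +2 each step, mod 10: 3, 5, 7, 9, 1, 3 → 5.
For the second digit, +1 each step, mod 10: 7, 8, 9, 0, 1, 2 → 3.
Third digit: 7, 6, 5, 4, 3, 2 → 1 (−1 each step, mod 10).
Combining the parts gives 531.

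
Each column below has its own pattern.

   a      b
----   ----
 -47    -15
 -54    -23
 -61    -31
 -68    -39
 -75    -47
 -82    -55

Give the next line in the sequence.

-89  -63

Column a: −7 each step; -47, -54, -61, -68, -75, -82 → -89.
Column b: −8 each step, so -15, -23, -31, -39, -47, -55 → -63.
Combining the parts gives -89  -63.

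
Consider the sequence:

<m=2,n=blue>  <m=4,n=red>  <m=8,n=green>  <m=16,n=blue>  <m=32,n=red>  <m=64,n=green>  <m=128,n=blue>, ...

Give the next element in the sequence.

M: 2, 4, 8, 16, 32, 64, 128 → 256 (×2 each step).
N goes blue, red, green, blue, red, green, blue → red (repeats blue → red → green).
So the next element is <m=256,n=red>.

<m=256,n=red>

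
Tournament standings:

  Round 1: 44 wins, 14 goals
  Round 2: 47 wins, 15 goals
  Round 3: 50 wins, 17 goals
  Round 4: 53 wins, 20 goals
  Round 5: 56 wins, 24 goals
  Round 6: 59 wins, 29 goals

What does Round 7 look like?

Wins goes 44, 47, 50, 53, 56, 59 → 62 (+3 each step).
Goals — differences are 1, 2, 3, … (increasing by 1 each time): 14, 15, 17, 20, 24, 29 → 35.
Combining the parts gives 62 wins, 35 goals.

62 wins, 35 goals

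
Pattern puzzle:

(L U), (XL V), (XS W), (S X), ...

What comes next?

Size: runs through clothing sizes XS→XL; L, XL, XS, S → M.
Letter goes U, V, W, X → Y (letters move forward 1 place in the alphabet).
Putting it together: (M Y).

(M Y)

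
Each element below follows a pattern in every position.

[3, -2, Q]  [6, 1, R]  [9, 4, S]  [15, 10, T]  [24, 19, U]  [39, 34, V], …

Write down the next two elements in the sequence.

First coordinate — each term is the sum of the two before it: 3, 6, 9, 15, 24, 39 → 63 → 102.
Second coordinate: always 5 less than the first coordinate, so -2, 1, 4, 10, 19, 34 → 58 → 97.
Letter: Q, R, S, T, U, V → W → X (letters move forward 1 place in the alphabet).
So the next two elements are [63, 58, W] and [102, 97, X].

[63, 58, W], [102, 97, X]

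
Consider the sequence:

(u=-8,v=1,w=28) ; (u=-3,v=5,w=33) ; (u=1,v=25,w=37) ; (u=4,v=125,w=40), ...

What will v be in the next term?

U: differences are 5, 4, 3, … (decreasing by 1 each time), so -8, -3, 1, 4 → 6.
V goes 1, 5, 25, 125 → 625 (×5 each step).
For the w, differences are 5, 4, 3, … (decreasing by 1 each time): 28, 33, 37, 40 → 42.

625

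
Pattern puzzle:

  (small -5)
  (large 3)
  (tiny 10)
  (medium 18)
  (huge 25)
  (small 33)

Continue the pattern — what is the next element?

Size: repeats small → large → tiny → medium → huge; small, large, tiny, medium, huge, small → large.
Second value: alternating steps +8, +7, +8, +7, …, so -5, 3, 10, 18, 25, 33 → 40.
So the next element is (large 40).

(large 40)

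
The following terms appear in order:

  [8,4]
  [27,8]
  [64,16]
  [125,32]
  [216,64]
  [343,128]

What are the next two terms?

First component: perfect cubes: 2³, 3³, 4³, …; 8, 27, 64, 125, 216, 343 → 512 → 729.
For the second component, ×2 each step: 4, 8, 16, 32, 64, 128 → 256 → 512.
So the next two terms are [512,256] and [729,512].

[512,256], [729,512]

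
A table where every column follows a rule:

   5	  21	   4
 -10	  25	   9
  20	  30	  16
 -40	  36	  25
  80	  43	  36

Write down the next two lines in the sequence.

First component: 5, -10, 20, -40, 80 → -160 → 320 (×(-2) each step).
Second component: differences are 4, 5, 6, … (increasing by 1 each time); 21, 25, 30, 36, 43 → 51 → 60.
For the third component, perfect squares: 2², 3², 4², …: 4, 9, 16, 25, 36 → 49 → 64.
So the next two lines are -160  51  49 and 320  60  64.

-160  51  49; 320  60  64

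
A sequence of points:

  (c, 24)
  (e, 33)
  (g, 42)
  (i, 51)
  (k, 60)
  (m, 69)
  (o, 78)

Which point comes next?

Letter: c, e, g, i, k, m, o → q (letters move forward 2 places in the alphabet).
Second entry goes 24, 33, 42, 51, 60, 69, 78 → 87 (+9 each step).
Putting it together: (q, 87).

(q, 87)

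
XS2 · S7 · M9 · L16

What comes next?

XL25

Size: runs through clothing sizes XS→XL, so XS, S, M, L → XL.
For the second component, each term is the sum of the two before it: 2, 7, 9, 16 → 25.
Putting it together: XL25.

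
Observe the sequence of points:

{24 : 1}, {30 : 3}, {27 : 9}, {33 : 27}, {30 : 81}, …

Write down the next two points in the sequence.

{36 : 243}, {33 : 729}

First value goes 24, 30, 27, 33, 30 → 36 → 33 (alternating steps +6, −3, +6, −3, …).
Second value — ×3 each step: 1, 3, 9, 27, 81 → 243 → 729.
So the next two points are {36 : 243} and {33 : 729}.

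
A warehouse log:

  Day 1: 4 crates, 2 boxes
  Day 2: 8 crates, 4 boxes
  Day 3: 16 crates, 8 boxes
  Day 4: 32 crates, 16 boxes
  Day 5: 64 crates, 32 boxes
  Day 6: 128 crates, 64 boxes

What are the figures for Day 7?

256 crates, 128 boxes

Crates — ×2 each step: 4, 8, 16, 32, 64, 128 → 256.
Boxes: ×2 each step; 2, 4, 8, 16, 32, 64 → 128.
So the next line is 256 crates, 128 boxes.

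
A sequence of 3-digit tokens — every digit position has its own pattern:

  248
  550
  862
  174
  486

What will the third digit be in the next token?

8

Third digit — +2 each step, mod 10: 8, 0, 2, 4, 6 → 8.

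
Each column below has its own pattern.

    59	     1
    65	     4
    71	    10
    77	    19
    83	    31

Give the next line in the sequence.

89  46

First component goes 59, 65, 71, 77, 83 → 89 (+6 each step).
Second component: differences are 3, 6, 9, … (increasing by 3 each time); 1, 4, 10, 19, 31 → 46.
Combining the parts gives 89  46.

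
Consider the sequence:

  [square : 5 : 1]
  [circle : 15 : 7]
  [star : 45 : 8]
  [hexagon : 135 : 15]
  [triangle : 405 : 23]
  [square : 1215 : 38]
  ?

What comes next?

[circle : 3645 : 61]

For the shape, repeats square → circle → star → hexagon → triangle: square, circle, star, hexagon, triangle, square → circle.
Second part: ×3 each step; 5, 15, 45, 135, 405, 1215 → 3645.
Third part: each term is the sum of the two before it; 1, 7, 8, 15, 23, 38 → 61.
So the next element is [circle : 3645 : 61].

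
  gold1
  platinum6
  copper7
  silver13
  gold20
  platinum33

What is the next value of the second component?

Second component: each term is the sum of the two before it, so 1, 6, 7, 13, 20, 33 → 53.

53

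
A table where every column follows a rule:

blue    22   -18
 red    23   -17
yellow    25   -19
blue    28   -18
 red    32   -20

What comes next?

Colour — repeats blue → red → yellow: blue, red, yellow, blue, red → yellow.
Second component goes 22, 23, 25, 28, 32 → 37 (differences are 1, 2, 3, … (increasing by 1 each time)).
Third component: alternating steps +1, −2, +1, −2, …, so -18, -17, -19, -18, -20 → -19.
Putting it together: yellow  37  -19.

yellow  37  -19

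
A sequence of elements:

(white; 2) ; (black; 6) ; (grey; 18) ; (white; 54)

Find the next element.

Shade: white, black, grey, white → black (repeats white → black → grey).
Second slot: 2, 6, 18, 54 → 162 (×3 each step).
So the next element is (black; 162).

(black; 162)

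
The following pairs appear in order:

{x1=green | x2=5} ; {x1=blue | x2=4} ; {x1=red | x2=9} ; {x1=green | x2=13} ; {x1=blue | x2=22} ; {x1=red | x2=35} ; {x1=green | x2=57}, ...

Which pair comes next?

{x1=blue | x2=92}

X1: green, blue, red, green, blue, red, green → blue (repeats green → blue → red).
X2: each term is the sum of the two before it; 5, 4, 9, 13, 22, 35, 57 → 92.
Putting it together: {x1=blue | x2=92}.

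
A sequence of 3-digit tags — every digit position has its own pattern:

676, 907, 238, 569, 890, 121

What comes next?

First digit: 6, 9, 2, 5, 8, 1 → 4 (+3 each step, mod 10).
Second digit: 7, 0, 3, 6, 9, 2 → 5 (+3 each step, mod 10).
Third digit: 6, 7, 8, 9, 0, 1 → 2 (+1 each step, mod 10).
Putting it together: 452.

452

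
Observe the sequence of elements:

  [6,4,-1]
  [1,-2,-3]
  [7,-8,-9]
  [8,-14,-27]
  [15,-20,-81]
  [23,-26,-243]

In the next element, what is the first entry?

38

First entry — each term is the sum of the two before it: 6, 1, 7, 8, 15, 23 → 38.
Second entry: −6 each step, so 4, -2, -8, -14, -20, -26 → -32.
Third entry — ×3 each step: -1, -3, -9, -27, -81, -243 → -729.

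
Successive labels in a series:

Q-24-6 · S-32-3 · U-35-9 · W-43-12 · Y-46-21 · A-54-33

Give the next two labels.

Letter — letters move forward 2 places in the alphabet, wrapping Z→A: Q, S, U, W, Y, A → C → E.
Second component: alternating steps +8, +3, +8, +3, …, so 24, 32, 35, 43, 46, 54 → 57 → 65.
Third component: 6, 3, 9, 12, 21, 33 → 54 → 87 (each term is the sum of the two before it).
Putting the parts together: C-57-54 and then E-65-87.

C-57-54, E-65-87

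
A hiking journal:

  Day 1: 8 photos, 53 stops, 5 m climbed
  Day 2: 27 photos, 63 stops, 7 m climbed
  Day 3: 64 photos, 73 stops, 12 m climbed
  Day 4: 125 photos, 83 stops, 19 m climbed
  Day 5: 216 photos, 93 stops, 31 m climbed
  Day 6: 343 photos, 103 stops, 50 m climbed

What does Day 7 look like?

512 photos, 113 stops, 81 m climbed

For the photos, perfect cubes: 2³, 3³, 4³, …: 8, 27, 64, 125, 216, 343 → 512.
Stops: +10 each step; 53, 63, 73, 83, 93, 103 → 113.
M climbed: 5, 7, 12, 19, 31, 50 → 81 (each term is the sum of the two before it).
Putting it together: 512 photos, 113 stops, 81 m climbed.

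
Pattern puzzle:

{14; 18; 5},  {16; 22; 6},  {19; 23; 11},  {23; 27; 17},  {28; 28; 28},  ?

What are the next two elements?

For the first coordinate, differences are 2, 3, 4, … (increasing by 1 each time): 14, 16, 19, 23, 28 → 34 → 41.
Second coordinate: alternating steps +4, +1, +4, +1, …; 18, 22, 23, 27, 28 → 32 → 33.
Third coordinate — each term is the sum of the two before it: 5, 6, 11, 17, 28 → 45 → 73.
So the next two elements are {34; 32; 45} and {41; 33; 73}.

{34; 32; 45}, {41; 33; 73}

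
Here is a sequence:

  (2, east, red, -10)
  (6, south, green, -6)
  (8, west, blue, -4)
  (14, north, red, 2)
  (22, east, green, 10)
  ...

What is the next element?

First value — each term is the sum of the two before it: 2, 6, 8, 14, 22 → 36.
Direction — repeats east → south → west → north: east, south, west, north, east → south.
For the colour, repeats red → green → blue: red, green, blue, red, green → blue.
Fourth value goes -10, -6, -4, 2, 10 → 24 (always 12 less than the first value).
Putting it together: (36, south, blue, 24).

(36, south, blue, 24)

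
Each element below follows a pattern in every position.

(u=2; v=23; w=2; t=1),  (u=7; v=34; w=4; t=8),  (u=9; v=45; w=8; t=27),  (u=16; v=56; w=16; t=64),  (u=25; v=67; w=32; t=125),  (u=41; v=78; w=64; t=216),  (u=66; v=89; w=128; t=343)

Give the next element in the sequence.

(u=107; v=100; w=256; t=512)

U: each term is the sum of the two before it, so 2, 7, 9, 16, 25, 41, 66 → 107.
V: 23, 34, 45, 56, 67, 78, 89 → 100 (+11 each step).
For the w, ×2 each step: 2, 4, 8, 16, 32, 64, 128 → 256.
T: perfect cubes: 1³, 2³, 3³, …, so 1, 8, 27, 64, 125, 216, 343 → 512.
Putting it together: (u=107; v=100; w=256; t=512).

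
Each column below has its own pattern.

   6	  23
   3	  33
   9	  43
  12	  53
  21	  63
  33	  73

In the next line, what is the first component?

First component: each term is the sum of the two before it, so 6, 3, 9, 12, 21, 33 → 54.

54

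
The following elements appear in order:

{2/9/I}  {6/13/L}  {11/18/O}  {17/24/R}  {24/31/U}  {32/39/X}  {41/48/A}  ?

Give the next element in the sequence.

{51/58/D}

First coordinate: differences are 4, 5, 6, … (increasing by 1 each time); 2, 6, 11, 17, 24, 32, 41 → 51.
Second coordinate — always 7 more than the first coordinate: 9, 13, 18, 24, 31, 39, 48 → 58.
For the letter, letters move forward 3 places in the alphabet, wrapping Z→A: I, L, O, R, U, X, A → D.
Putting it together: {51/58/D}.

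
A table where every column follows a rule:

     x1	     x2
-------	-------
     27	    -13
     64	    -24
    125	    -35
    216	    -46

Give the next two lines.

Column x1: perfect cubes: 3³, 4³, 5³, …, so 27, 64, 125, 216 → 343 → 512.
Column x2: -13, -24, -35, -46 → -57 → -68 (−11 each step).
Putting the parts together: 343  -57 and then 512  -68.

343  -57; 512  -68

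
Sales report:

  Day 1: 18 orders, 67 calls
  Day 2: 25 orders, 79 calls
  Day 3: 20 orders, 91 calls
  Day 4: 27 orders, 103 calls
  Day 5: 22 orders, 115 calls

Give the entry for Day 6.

29 orders, 127 calls

For the orders, alternating steps +7, −5, +7, −5, …: 18, 25, 20, 27, 22 → 29.
Calls — +12 each step: 67, 79, 91, 103, 115 → 127.
Combining the parts gives 29 orders, 127 calls.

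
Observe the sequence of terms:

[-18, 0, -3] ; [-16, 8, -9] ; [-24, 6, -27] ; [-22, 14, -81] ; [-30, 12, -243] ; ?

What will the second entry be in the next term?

20

First entry: alternating steps +2, −8, +2, −8, …; -18, -16, -24, -22, -30 → -28.
Second entry goes 0, 8, 6, 14, 12 → 20 (alternating steps +8, −2, +8, −2, …).
Third entry: ×3 each step, so -3, -9, -27, -81, -243 → -729.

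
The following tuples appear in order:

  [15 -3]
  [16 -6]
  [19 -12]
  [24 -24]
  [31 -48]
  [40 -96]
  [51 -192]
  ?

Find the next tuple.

[64 -384]

First part: differences are 1, 3, 5, … (increasing by 2 each time), so 15, 16, 19, 24, 31, 40, 51 → 64.
Second part — ×2 each step: -3, -6, -12, -24, -48, -96, -192 → -384.
Putting it together: [64 -384].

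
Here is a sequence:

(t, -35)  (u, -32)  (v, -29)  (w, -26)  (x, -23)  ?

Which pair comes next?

(y, -20)

Letter: letters move forward 1 place in the alphabet, so t, u, v, w, x → y.
For the second value, +3 each step: -35, -32, -29, -26, -23 → -20.
Combining the parts gives (y, -20).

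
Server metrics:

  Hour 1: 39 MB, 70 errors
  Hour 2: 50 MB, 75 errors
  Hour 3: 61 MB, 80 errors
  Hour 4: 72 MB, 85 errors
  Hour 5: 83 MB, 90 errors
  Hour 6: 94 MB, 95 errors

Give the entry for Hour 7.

MB goes 39, 50, 61, 72, 83, 94 → 105 (+11 each step).
Errors: +5 each step; 70, 75, 80, 85, 90, 95 → 100.
Putting it together: 105 MB, 100 errors.

105 MB, 100 errors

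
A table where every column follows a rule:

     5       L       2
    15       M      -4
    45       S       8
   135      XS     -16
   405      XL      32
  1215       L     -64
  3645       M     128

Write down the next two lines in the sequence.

10935  S  -256; 32805  XS  512

First component — ×3 each step: 5, 15, 45, 135, 405, 1215, 3645 → 10935 → 32805.
Size: repeats L → M → S → XS → XL, so L, M, S, XS, XL, L, M → S → XS.
Third component: ×(-2) each step, so 2, -4, 8, -16, 32, -64, 128 → -256 → 512.
So the next two lines are 10935  S  -256 and 32805  XS  512.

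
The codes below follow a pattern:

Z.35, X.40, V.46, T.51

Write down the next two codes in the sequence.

R.57 then P.62

For the letter, letters move back 2 places in the alphabet: Z, X, V, T → R → P.
Second component: 35, 40, 46, 51 → 57 → 62 (alternating steps +5, +6, +5, +6, …).
So the next two codes are R.57 and P.62.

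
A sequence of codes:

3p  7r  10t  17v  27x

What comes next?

First component: each term is the sum of the two before it, so 3, 7, 10, 17, 27 → 44.
Letter: p, r, t, v, x → z (letters move forward 2 places in the alphabet).
So the next code is 44z.

44z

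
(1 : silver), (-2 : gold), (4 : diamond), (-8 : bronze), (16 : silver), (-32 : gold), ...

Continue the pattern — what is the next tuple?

(64 : diamond)

First slot: ×(-2) each step; 1, -2, 4, -8, 16, -32 → 64.
Rank — repeats silver → gold → diamond → bronze: silver, gold, diamond, bronze, silver, gold → diamond.
Putting it together: (64 : diamond).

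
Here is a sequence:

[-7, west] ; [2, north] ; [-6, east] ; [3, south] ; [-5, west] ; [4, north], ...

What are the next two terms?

[-4, east], [5, south]

First coordinate — alternating steps +9, −8, +9, −8, …: -7, 2, -6, 3, -5, 4 → -4 → 5.
Direction: repeats west → north → east → south; west, north, east, south, west, north → east → south.
Putting the parts together: [-4, east] and then [5, south].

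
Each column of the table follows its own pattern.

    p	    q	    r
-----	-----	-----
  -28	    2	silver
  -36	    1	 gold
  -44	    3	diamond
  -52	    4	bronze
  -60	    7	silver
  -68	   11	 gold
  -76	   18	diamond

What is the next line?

-84  29  bronze

Column p: −8 each step, so -28, -36, -44, -52, -60, -68, -76 → -84.
Column q: each term is the sum of the two before it; 2, 1, 3, 4, 7, 11, 18 → 29.
Column r — repeats silver → gold → diamond → bronze: silver, gold, diamond, bronze, silver, gold, diamond → bronze.
So the next line is -84  29  bronze.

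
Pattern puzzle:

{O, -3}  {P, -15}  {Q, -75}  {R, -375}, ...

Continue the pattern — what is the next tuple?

Letter goes O, P, Q, R → S (letters move forward 1 place in the alphabet).
Second part: ×5 each step, so -3, -15, -75, -375 → -1875.
Putting it together: {S, -1875}.

{S, -1875}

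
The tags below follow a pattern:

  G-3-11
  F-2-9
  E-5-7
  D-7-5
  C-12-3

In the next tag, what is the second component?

19

Second component — each term is the sum of the two before it: 3, 2, 5, 7, 12 → 19.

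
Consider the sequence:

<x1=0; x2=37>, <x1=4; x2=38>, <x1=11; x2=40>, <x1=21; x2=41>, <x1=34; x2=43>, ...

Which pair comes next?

For the x1, differences are 4, 7, 10, … (increasing by 3 each time): 0, 4, 11, 21, 34 → 50.
For the x2, alternating steps +1, +2, +1, +2, …: 37, 38, 40, 41, 43 → 44.
Putting it together: <x1=50; x2=44>.

<x1=50; x2=44>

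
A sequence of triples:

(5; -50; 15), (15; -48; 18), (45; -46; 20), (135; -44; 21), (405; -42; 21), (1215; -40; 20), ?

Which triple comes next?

First coordinate: 5, 15, 45, 135, 405, 1215 → 3645 (×3 each step).
Second coordinate goes -50, -48, -46, -44, -42, -40 → -38 (+2 each step).
Third coordinate: differences are 3, 2, 1, … (decreasing by 1 each time), so 15, 18, 20, 21, 21, 20 → 18.
Combining the parts gives (3645; -38; 18).

(3645; -38; 18)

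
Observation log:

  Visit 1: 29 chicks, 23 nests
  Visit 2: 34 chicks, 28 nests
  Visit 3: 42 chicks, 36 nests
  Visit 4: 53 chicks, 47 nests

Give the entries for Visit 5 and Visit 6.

For the chicks, differences are 5, 8, 11, … (increasing by 3 each time): 29, 34, 42, 53 → 67 → 84.
Nests: 23, 28, 36, 47 → 61 → 78 (always 6 less than the chicks).
So the next two rows are 67 chicks, 61 nests and 84 chicks, 78 nests.

67 chicks, 61 nests; 84 chicks, 78 nests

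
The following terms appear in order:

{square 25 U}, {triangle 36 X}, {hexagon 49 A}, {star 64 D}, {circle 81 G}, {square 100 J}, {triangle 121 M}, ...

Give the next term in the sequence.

{hexagon 144 P}

Shape: repeats square → triangle → hexagon → star → circle; square, triangle, hexagon, star, circle, square, triangle → hexagon.
Second component goes 25, 36, 49, 64, 81, 100, 121 → 144 (perfect squares: 5², 6², 7², …).
Letter goes U, X, A, D, G, J, M → P (letters move forward 3 places in the alphabet, wrapping Z→A).
So the next term is {hexagon 144 P}.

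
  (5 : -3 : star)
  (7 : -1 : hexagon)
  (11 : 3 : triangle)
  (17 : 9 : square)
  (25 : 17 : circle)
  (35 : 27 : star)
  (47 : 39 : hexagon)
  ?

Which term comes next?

For the first coordinate, differences are 2, 4, 6, … (increasing by 2 each time): 5, 7, 11, 17, 25, 35, 47 → 61.
Second coordinate: always 8 less than the first coordinate; -3, -1, 3, 9, 17, 27, 39 → 53.
Shape goes star, hexagon, triangle, square, circle, star, hexagon → triangle (repeats star → hexagon → triangle → square → circle).
Combining the parts gives (61 : 53 : triangle).

(61 : 53 : triangle)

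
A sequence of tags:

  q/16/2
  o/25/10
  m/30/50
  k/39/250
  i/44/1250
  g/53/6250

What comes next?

Letter: q, o, m, k, i, g → e (letters move back 2 places in the alphabet).
Second component: alternating steps +9, +5, +9, +5, …, so 16, 25, 30, 39, 44, 53 → 58.
For the third component, ×5 each step: 2, 10, 50, 250, 1250, 6250 → 31250.
Putting it together: e/58/31250.

e/58/31250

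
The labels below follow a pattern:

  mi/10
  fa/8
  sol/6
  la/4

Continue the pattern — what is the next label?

Note: mi, fa, sol, la → ti (runs through the solfège scale do→ti).
Second component: −2 each step, so 10, 8, 6, 4 → 2.
Combining the parts gives ti/2.

ti/2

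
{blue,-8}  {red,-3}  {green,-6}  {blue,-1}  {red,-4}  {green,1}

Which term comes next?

{blue,-2}

Colour — repeats blue → red → green: blue, red, green, blue, red, green → blue.
For the second slot, alternating steps +5, −3, +5, −3, …: -8, -3, -6, -1, -4, 1 → -2.
So the next term is {blue,-2}.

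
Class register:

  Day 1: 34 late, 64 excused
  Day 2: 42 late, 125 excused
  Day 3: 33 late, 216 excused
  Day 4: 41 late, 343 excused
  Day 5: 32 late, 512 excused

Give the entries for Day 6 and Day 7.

40 late, 729 excused; 31 late, 1000 excused

Late: alternating steps +8, −9, +8, −9, …, so 34, 42, 33, 41, 32 → 40 → 31.
For the excused, perfect cubes: 4³, 5³, 6³, …: 64, 125, 216, 343, 512 → 729 → 1000.
So the next two records are 40 late, 729 excused and 31 late, 1000 excused.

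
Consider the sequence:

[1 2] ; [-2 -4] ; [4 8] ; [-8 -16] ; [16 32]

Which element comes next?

For the first coordinate, ×(-2) each step: 1, -2, 4, -8, 16 → -32.
Second coordinate — always 2 × the first coordinate: 2, -4, 8, -16, 32 → -64.
So the next element is [-32 -64].

[-32 -64]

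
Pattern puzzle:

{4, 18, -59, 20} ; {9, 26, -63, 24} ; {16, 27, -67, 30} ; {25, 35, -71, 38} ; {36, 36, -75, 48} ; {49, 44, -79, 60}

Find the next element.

{64, 45, -83, 74}

First entry: 4, 9, 16, 25, 36, 49 → 64 (perfect squares: 2², 3², 4², …).
For the second entry, alternating steps +8, +1, +8, +1, …: 18, 26, 27, 35, 36, 44 → 45.
For the third entry, −4 each step: -59, -63, -67, -71, -75, -79 → -83.
Fourth entry goes 20, 24, 30, 38, 48, 60 → 74 (differences are 4, 6, 8, … (increasing by 2 each time)).
Combining the parts gives {64, 45, -83, 74}.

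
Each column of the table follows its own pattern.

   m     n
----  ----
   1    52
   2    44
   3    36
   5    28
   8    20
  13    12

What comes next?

Column m: each term is the sum of the two before it; 1, 2, 3, 5, 8, 13 → 21.
Column n — −8 each step: 52, 44, 36, 28, 20, 12 → 4.
So the next line is 21  4.

21  4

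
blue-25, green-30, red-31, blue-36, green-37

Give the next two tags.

red-42, blue-43

Colour: repeats blue → green → red, so blue, green, red, blue, green → red → blue.
Second component: alternating steps +5, +1, +5, +1, …; 25, 30, 31, 36, 37 → 42 → 43.
Putting the parts together: red-42 and then blue-43.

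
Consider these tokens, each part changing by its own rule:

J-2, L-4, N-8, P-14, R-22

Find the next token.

T-32

Letter — letters move forward 2 places in the alphabet: J, L, N, P, R → T.
Second component — differences are 2, 4, 6, … (increasing by 2 each time): 2, 4, 8, 14, 22 → 32.
Combining the parts gives T-32.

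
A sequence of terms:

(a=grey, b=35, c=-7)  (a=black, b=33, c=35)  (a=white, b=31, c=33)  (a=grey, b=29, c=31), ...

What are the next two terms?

(a=black, b=27, c=29), (a=white, b=25, c=27)

A goes grey, black, white, grey → black → white (repeats grey → black → white).
B: −2 each step; 35, 33, 31, 29 → 27 → 25.
C — always the previous value of the b: -7, 35, 33, 31 → 29 → 27.
Putting the parts together: (a=black, b=27, c=29) and then (a=white, b=25, c=27).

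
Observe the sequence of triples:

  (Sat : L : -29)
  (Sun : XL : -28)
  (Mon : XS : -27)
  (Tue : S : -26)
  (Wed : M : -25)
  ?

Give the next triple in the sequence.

For the day, runs through the weekdays Mon→Sun: Sat, Sun, Mon, Tue, Wed → Thu.
Size — runs through clothing sizes XS→XL: L, XL, XS, S, M → L.
Third component goes -29, -28, -27, -26, -25 → -24 (+1 each step).
Combining the parts gives (Thu : L : -24).

(Thu : L : -24)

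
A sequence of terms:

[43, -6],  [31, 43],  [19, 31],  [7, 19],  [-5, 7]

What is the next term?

[-17, -5]

For the first part, −12 each step: 43, 31, 19, 7, -5 → -17.
Second part: always the previous value of the first part, so -6, 43, 31, 19, 7 → -5.
So the next term is [-17, -5].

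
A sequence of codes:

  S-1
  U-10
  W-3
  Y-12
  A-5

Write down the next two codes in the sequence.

Letter: S, U, W, Y, A → C → E (letters move forward 2 places in the alphabet, wrapping Z→A).
Second component goes 1, 10, 3, 12, 5 → 14 → 7 (alternating steps +9, −7, +9, −7, …).
Putting the parts together: C-14 and then E-7.

C-14, E-7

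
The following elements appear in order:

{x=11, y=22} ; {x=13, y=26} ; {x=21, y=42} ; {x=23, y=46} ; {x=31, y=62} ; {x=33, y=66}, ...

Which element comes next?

X goes 11, 13, 21, 23, 31, 33 → 41 (alternating steps +2, +8, +2, +8, …).
Y: 22, 26, 42, 46, 62, 66 → 82 (always 2 × the x).
Putting it together: {x=41, y=82}.

{x=41, y=82}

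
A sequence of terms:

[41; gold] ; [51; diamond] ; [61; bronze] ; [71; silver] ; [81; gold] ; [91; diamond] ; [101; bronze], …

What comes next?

[111; silver]

First coordinate: +10 each step; 41, 51, 61, 71, 81, 91, 101 → 111.
Rank: repeats gold → diamond → bronze → silver; gold, diamond, bronze, silver, gold, diamond, bronze → silver.
Putting it together: [111; silver].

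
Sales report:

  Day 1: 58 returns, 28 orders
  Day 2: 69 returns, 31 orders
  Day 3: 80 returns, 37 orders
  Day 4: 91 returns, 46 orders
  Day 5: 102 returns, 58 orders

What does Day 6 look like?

113 returns, 73 orders

Returns — +11 each step: 58, 69, 80, 91, 102 → 113.
Orders: differences are 3, 6, 9, … (increasing by 3 each time), so 28, 31, 37, 46, 58 → 73.
Combining the parts gives 113 returns, 73 orders.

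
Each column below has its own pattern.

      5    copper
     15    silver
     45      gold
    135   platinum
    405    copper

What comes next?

First component — ×3 each step: 5, 15, 45, 135, 405 → 1215.
Metal: repeats copper → silver → gold → platinum, so copper, silver, gold, platinum, copper → silver.
Putting it together: 1215  silver.

1215  silver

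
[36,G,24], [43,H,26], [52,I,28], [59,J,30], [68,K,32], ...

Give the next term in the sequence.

First coordinate: alternating steps +7, +9, +7, +9, …, so 36, 43, 52, 59, 68 → 75.
Letter: letters move forward 1 place in the alphabet, so G, H, I, J, K → L.
Third coordinate: +2 each step, so 24, 26, 28, 30, 32 → 34.
So the next term is [75,L,34].

[75,L,34]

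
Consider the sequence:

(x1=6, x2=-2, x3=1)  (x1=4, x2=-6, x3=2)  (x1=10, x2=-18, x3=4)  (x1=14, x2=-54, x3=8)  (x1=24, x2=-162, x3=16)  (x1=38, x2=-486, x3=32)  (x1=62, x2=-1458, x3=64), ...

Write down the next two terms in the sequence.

(x1=100, x2=-4374, x3=128), (x1=162, x2=-13122, x3=256)

X1 goes 6, 4, 10, 14, 24, 38, 62 → 100 → 162 (each term is the sum of the two before it).
X2: -2, -6, -18, -54, -162, -486, -1458 → -4374 → -13122 (×3 each step).
X3 — ×2 each step: 1, 2, 4, 8, 16, 32, 64 → 128 → 256.
So the next two terms are (x1=100, x2=-4374, x3=128) and (x1=162, x2=-13122, x3=256).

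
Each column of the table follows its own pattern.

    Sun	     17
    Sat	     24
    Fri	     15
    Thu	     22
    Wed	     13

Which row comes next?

Day: runs backward through the weekdays Mon→Sun, so Sun, Sat, Fri, Thu, Wed → Tue.
Second component — alternating steps +7, −9, +7, −9, …: 17, 24, 15, 22, 13 → 20.
So the next row is Tue  20.

Tue  20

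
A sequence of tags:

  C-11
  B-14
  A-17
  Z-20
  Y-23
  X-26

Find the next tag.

Letter goes C, B, A, Z, Y, X → W (letters move back 1 place in the alphabet, wrapping A→Z).
Second component goes 11, 14, 17, 20, 23, 26 → 29 (+3 each step).
Combining the parts gives W-29.

W-29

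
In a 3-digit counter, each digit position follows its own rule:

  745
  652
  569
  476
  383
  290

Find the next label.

107

First digit: −1 each step, mod 10, so 7, 6, 5, 4, 3, 2 → 1.
Second digit: 4, 5, 6, 7, 8, 9 → 0 (+1 each step, mod 10).
Third digit: −3 each step, mod 10, so 5, 2, 9, 6, 3, 0 → 7.
Putting it together: 107.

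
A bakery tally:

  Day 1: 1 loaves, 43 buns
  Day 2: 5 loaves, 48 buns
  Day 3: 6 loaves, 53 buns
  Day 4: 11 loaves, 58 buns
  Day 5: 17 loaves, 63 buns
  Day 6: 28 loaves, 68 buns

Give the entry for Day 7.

45 loaves, 73 buns

Loaves: 1, 5, 6, 11, 17, 28 → 45 (each term is the sum of the two before it).
Buns: +5 each step; 43, 48, 53, 58, 63, 68 → 73.
So the next row is 45 loaves, 73 buns.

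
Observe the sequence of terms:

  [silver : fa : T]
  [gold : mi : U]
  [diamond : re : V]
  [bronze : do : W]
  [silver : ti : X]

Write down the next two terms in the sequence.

Rank: repeats silver → gold → diamond → bronze; silver, gold, diamond, bronze, silver → gold → diamond.
Note: fa, mi, re, do, ti → la → sol (runs backward through the solfège scale do→ti).
Letter — letters move forward 1 place in the alphabet: T, U, V, W, X → Y → Z.
So the next two terms are [gold : la : Y] and [diamond : sol : Z].

[gold : la : Y], [diamond : sol : Z]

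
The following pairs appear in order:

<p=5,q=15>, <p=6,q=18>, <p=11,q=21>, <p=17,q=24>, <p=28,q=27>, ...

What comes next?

P: each term is the sum of the two before it, so 5, 6, 11, 17, 28 → 45.
Q: +3 each step, so 15, 18, 21, 24, 27 → 30.
So the next pair is <p=45,q=30>.

<p=45,q=30>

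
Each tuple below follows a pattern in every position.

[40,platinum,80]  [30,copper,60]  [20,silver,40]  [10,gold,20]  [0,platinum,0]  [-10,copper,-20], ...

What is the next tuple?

[-20,silver,-40]

First value: 40, 30, 20, 10, 0, -10 → -20 (−10 each step).
Metal goes platinum, copper, silver, gold, platinum, copper → silver (repeats platinum → copper → silver → gold).
Third value: always 2 × the first value; 80, 60, 40, 20, 0, -20 → -40.
So the next tuple is [-20,silver,-40].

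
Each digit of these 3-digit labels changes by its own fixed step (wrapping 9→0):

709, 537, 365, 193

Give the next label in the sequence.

921

First digit — −2 each step, mod 10: 7, 5, 3, 1 → 9.
Second digit: +3 each step, mod 10, so 0, 3, 6, 9 → 2.
Third digit goes 9, 7, 5, 3 → 1 (−2 each step, mod 10).
So the next label is 921.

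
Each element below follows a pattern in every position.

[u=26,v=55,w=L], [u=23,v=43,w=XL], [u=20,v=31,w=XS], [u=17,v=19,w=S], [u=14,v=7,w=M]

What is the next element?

U — −3 each step: 26, 23, 20, 17, 14 → 11.
V goes 55, 43, 31, 19, 7 → -5 (−12 each step).
W: runs through clothing sizes XS→XL; L, XL, XS, S, M → L.
So the next element is [u=11,v=-5,w=L].

[u=11,v=-5,w=L]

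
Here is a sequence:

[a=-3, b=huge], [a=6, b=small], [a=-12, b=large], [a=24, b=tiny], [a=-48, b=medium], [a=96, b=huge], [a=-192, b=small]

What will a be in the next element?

384

A — ×(-2) each step: -3, 6, -12, 24, -48, 96, -192 → 384.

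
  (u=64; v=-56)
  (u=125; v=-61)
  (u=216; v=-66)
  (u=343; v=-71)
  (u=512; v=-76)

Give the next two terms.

(u=729; v=-81), (u=1000; v=-86)

U — perfect cubes: 4³, 5³, 6³, …: 64, 125, 216, 343, 512 → 729 → 1000.
V: −5 each step; -56, -61, -66, -71, -76 → -81 → -86.
Putting the parts together: (u=729; v=-81) and then (u=1000; v=-86).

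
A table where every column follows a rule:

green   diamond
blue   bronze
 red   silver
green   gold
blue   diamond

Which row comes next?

Colour — repeats green → blue → red: green, blue, red, green, blue → red.
Rank — repeats diamond → bronze → silver → gold: diamond, bronze, silver, gold, diamond → bronze.
Combining the parts gives red  bronze.

red  bronze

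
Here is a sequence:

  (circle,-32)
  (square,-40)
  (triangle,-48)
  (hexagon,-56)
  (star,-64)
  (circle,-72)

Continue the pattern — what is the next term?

(square,-80)

For the shape, repeats circle → square → triangle → hexagon → star: circle, square, triangle, hexagon, star, circle → square.
Second slot: -32, -40, -48, -56, -64, -72 → -80 (−8 each step).
Combining the parts gives (square,-80).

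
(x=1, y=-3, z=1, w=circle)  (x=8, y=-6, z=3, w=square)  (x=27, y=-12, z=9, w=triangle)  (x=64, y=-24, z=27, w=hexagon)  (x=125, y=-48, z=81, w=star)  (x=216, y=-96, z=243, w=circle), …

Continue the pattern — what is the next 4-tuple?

X: perfect cubes: 1³, 2³, 3³, …, so 1, 8, 27, 64, 125, 216 → 343.
Y goes -3, -6, -12, -24, -48, -96 → -192 (×2 each step).
Z: ×3 each step, so 1, 3, 9, 27, 81, 243 → 729.
W goes circle, square, triangle, hexagon, star, circle → square (repeats circle → square → triangle → hexagon → star).
So the next 4-tuple is (x=343, y=-192, z=729, w=square).

(x=343, y=-192, z=729, w=square)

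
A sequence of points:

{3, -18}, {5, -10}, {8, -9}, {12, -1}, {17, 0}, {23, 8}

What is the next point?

First component — differences are 2, 3, 4, … (increasing by 1 each time): 3, 5, 8, 12, 17, 23 → 30.
Second component: -18, -10, -9, -1, 0, 8 → 9 (alternating steps +8, +1, +8, +1, …).
So the next point is {30, 9}.

{30, 9}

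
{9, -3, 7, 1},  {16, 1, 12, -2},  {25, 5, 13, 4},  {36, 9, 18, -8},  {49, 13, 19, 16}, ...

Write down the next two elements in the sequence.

First coordinate: perfect squares: 3², 4², 5², …; 9, 16, 25, 36, 49 → 64 → 81.
Second coordinate — +4 each step: -3, 1, 5, 9, 13 → 17 → 21.
Third coordinate: alternating steps +5, +1, +5, +1, …; 7, 12, 13, 18, 19 → 24 → 25.
Fourth coordinate — ×(-2) each step: 1, -2, 4, -8, 16 → -32 → 64.
So the next two elements are {64, 17, 24, -32} and {81, 21, 25, 64}.

{64, 17, 24, -32}, {81, 21, 25, 64}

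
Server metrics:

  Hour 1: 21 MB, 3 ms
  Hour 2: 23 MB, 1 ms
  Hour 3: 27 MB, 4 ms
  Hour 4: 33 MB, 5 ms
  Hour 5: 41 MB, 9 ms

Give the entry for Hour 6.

51 MB, 14 ms

MB: 21, 23, 27, 33, 41 → 51 (differences are 2, 4, 6, … (increasing by 2 each time)).
Ms: 3, 1, 4, 5, 9 → 14 (each term is the sum of the two before it).
Putting it together: 51 MB, 14 ms.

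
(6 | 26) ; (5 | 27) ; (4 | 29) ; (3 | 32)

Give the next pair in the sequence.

(2 | 36)

First slot goes 6, 5, 4, 3 → 2 (−1 each step).
Second slot: differences are 1, 2, 3, … (increasing by 1 each time); 26, 27, 29, 32 → 36.
Combining the parts gives (2 | 36).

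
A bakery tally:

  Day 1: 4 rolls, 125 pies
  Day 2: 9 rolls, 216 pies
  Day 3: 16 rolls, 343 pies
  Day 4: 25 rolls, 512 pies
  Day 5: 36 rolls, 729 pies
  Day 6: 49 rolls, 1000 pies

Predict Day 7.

64 rolls, 1331 pies

For the rolls, perfect squares: 2², 3², 4², …: 4, 9, 16, 25, 36, 49 → 64.
Pies goes 125, 216, 343, 512, 729, 1000 → 1331 (perfect cubes: 5³, 6³, 7³, …).
So the next row is 64 rolls, 1331 pies.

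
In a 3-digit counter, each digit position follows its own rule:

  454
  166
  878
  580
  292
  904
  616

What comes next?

328

For the first digit, −3 each step, mod 10: 4, 1, 8, 5, 2, 9, 6 → 3.
Second digit: +1 each step, mod 10, so 5, 6, 7, 8, 9, 0, 1 → 2.
Third digit: +2 each step, mod 10; 4, 6, 8, 0, 2, 4, 6 → 8.
Combining the parts gives 328.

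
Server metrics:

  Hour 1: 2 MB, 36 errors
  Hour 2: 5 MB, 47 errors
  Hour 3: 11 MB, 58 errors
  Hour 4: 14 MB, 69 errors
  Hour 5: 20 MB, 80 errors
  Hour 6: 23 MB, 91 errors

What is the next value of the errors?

102

Errors — +11 each step: 36, 47, 58, 69, 80, 91 → 102.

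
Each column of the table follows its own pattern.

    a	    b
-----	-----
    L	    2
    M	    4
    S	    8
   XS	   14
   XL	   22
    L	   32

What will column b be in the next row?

Column b: differences are 2, 4, 6, … (increasing by 2 each time), so 2, 4, 8, 14, 22, 32 → 44.

44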